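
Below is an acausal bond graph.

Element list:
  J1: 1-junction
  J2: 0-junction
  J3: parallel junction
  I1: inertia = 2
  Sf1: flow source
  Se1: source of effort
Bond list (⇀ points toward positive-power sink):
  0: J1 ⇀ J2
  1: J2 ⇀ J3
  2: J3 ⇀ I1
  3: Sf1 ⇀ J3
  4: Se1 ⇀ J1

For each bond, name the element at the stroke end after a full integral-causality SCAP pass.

β0 →J2
β1 →J3
β2 →I1
β3 →Sf1
β4 →J1

bond 3 stroke at Sf1  (Sf1 (Sf) sets flow on bond)
bond 4 stroke at J1  (source Se1 imposes e)
bond 0 stroke at J2  (only one flow-in slot at J1)
bond 1 stroke at J3  (common-e at J2 fixed by 0)
bond 2 stroke at I1  (0-jn J3 has e-setter on 1)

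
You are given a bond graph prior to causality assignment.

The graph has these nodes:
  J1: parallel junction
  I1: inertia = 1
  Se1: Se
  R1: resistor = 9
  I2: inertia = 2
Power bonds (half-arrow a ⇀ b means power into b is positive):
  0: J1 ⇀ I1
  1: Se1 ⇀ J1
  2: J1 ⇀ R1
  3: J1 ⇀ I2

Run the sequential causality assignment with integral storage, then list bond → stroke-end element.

b1 |J1  (Se1 (Se) sets effort on bond)
b0 |I1  (common-e at J1 fixed by 1)
b2 |R1  (0-jn J1 has e-setter on 1)
b3 |I2  (0-jn J1 has e-setter on 1)

#0 |I1
#1 |J1
#2 |R1
#3 |I2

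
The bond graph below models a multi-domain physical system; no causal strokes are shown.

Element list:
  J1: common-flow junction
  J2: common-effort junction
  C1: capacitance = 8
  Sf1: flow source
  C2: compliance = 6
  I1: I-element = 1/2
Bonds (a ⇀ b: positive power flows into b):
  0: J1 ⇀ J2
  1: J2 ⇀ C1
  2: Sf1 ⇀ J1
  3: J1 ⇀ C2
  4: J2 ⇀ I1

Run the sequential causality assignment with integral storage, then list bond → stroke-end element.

#2 →Sf1  (Sf1 fixes flow; stroke at Sf1)
#0 →J1  (J1: bond 2 brought flow, rest push out)
#3 →J1  (J1 flow already set via bond 2)
#1 →J2  (prefer integral on C1)
#4 →I1  (J2 effort already set via bond 1)

bond 0 stroke at J1
bond 1 stroke at J2
bond 2 stroke at Sf1
bond 3 stroke at J1
bond 4 stroke at I1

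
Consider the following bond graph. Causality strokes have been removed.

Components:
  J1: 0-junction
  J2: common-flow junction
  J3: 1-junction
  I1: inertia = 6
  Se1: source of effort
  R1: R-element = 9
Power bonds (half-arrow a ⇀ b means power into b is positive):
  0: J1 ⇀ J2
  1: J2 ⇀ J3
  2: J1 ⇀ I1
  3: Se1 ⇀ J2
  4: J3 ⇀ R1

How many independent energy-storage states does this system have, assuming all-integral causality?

1  (I1 all integral)

b3 stroke at J2  (Se1: effort source, stroke at far end)
b2 stroke at I1  (I1 integral (f out))
b0 stroke at J1  (only one effort-in slot at J1)
b1 stroke at J2  (J2 flow already set via bond 0)
b4 stroke at J3  (common-f at J3 fixed by 1)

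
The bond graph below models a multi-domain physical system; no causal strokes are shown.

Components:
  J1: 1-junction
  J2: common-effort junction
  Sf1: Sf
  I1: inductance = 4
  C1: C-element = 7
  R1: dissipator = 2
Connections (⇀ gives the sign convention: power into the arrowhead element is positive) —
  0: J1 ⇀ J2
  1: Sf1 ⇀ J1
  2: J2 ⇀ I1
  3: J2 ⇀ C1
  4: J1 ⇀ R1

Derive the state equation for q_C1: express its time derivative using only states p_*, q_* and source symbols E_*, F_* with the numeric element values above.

dq_C1/dt = F_Sf1 - p_I1/4

#1 |Sf1  (source Sf1 imposes f)
#0 |J1  (1-jn J1 has f-setter on 1)
#4 |J1  (J1 flow already set via bond 1)
#2 |I1  (I1 outputs flow p/I1)
#3 |J2  (only one effort-in slot at J2)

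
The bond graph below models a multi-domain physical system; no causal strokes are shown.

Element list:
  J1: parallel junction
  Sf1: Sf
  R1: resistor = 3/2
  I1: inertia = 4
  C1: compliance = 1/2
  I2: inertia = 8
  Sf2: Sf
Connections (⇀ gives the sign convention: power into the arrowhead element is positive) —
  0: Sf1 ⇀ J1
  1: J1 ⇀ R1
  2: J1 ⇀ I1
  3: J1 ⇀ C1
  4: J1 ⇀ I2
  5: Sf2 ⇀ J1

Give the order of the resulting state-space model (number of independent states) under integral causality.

β0 |Sf1  (Sf1: flow source, stroke at near end)
β5 |Sf2  (Sf2 (Sf) sets flow on bond)
β2 |I1  (prefer integral on I1)
β3 |J1  (C1 outputs effort q/C1)
β1 |R1  (0-jn J1 has e-setter on 3)
β4 |I2  (J1 effort already set via bond 3)

3  (C1, I1, I2 all integral)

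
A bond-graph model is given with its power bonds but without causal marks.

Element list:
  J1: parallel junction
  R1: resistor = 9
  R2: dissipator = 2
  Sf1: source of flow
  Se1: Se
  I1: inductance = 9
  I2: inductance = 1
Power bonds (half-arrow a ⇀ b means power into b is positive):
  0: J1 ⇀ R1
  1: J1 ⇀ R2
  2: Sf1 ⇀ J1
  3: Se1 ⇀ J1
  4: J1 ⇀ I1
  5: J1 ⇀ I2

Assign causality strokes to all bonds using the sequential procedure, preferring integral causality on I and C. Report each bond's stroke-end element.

b0 stroke→R1
b1 stroke→R2
b2 stroke→Sf1
b3 stroke→J1
b4 stroke→I1
b5 stroke→I2

β2 stroke at Sf1  (Sf1 fixes flow; stroke at Sf1)
β3 stroke at J1  (Se1: effort source, stroke at far end)
β0 stroke at R1  (common-e at J1 fixed by 3)
β1 stroke at R2  (common-e at J1 fixed by 3)
β4 stroke at I1  (common-e at J1 fixed by 3)
β5 stroke at I2  (0-jn J1 has e-setter on 3)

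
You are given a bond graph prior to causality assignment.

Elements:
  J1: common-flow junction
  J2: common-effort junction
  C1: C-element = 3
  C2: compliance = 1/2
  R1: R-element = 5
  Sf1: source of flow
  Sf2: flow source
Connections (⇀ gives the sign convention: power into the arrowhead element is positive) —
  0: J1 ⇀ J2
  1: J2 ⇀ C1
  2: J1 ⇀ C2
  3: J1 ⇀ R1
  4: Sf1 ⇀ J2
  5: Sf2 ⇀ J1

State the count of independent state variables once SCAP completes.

2  (C1, C2 all integral)

#4 stroke→Sf1  (Sf1 fixes flow; stroke at Sf1)
#5 stroke→Sf2  (Sf2 fixes flow; stroke at Sf2)
#0 stroke→J1  (J1: bond 5 brought flow, rest push out)
#2 stroke→J1  (J1: bond 5 brought flow, rest push out)
#3 stroke→J1  (common-f at J1 fixed by 5)
#1 stroke→J2  (J2: last free bond brings effort in)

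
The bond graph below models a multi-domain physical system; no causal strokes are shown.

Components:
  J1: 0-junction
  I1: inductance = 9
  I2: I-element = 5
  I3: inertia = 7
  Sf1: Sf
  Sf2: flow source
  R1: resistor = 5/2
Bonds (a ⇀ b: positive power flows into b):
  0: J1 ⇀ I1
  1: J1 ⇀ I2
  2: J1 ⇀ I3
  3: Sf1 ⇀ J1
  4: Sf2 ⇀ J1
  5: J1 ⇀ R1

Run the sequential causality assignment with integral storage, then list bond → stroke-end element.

bond 0 stroke at I1
bond 1 stroke at I2
bond 2 stroke at I3
bond 3 stroke at Sf1
bond 4 stroke at Sf2
bond 5 stroke at J1

bond 3 stroke at Sf1  (Sf1: flow source, stroke at near end)
bond 4 stroke at Sf2  (Sf2 fixes flow; stroke at Sf2)
bond 0 stroke at I1  (prefer integral on I1)
bond 1 stroke at I2  (prefer integral on I2)
bond 2 stroke at I3  (I3: I, integral causality)
bond 5 stroke at J1  (J1 needs exactly one e-in)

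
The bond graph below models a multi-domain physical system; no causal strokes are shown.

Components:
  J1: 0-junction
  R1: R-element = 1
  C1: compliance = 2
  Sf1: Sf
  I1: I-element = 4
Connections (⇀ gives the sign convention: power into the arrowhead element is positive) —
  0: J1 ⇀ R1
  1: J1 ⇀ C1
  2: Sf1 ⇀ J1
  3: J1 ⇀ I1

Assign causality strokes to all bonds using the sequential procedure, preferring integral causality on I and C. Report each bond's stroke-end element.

b0 stroke at R1
b1 stroke at J1
b2 stroke at Sf1
b3 stroke at I1

bond 2 |Sf1  (Sf1: flow source, stroke at near end)
bond 1 |J1  (C1: C, integral causality)
bond 0 |R1  (J1: bond 1 brought effort, rest push out)
bond 3 |I1  (common-e at J1 fixed by 1)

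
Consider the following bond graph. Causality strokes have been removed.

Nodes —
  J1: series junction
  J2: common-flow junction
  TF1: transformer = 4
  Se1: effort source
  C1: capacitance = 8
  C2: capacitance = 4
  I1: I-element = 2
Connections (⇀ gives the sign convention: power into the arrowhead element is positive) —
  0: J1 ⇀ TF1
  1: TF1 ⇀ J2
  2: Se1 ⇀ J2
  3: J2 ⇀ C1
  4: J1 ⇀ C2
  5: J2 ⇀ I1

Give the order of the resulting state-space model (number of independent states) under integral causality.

3  (C1, C2, I1 all integral)

#2 stroke→J2  (Se1 (Se) sets effort on bond)
#3 stroke→J2  (C1: C, integral causality)
#4 stroke→J1  (C2: C, integral causality)
#0 stroke→TF1  (only one flow-in slot at J1)
#1 stroke→J2  (TF TF1: opposite of bond 0)
#5 stroke→I1  (J2: last free bond brings flow in)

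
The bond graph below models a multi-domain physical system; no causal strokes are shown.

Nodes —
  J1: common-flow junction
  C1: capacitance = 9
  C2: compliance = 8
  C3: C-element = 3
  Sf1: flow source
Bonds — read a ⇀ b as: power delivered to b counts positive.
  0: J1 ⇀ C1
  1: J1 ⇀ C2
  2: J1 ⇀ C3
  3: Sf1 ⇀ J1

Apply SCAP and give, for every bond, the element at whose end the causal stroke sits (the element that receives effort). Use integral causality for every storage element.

b3 stroke at Sf1  (Sf1 fixes flow; stroke at Sf1)
b0 stroke at J1  (common-f at J1 fixed by 3)
b1 stroke at J1  (common-f at J1 fixed by 3)
b2 stroke at J1  (J1 flow already set via bond 3)

β0 →J1
β1 →J1
β2 →J1
β3 →Sf1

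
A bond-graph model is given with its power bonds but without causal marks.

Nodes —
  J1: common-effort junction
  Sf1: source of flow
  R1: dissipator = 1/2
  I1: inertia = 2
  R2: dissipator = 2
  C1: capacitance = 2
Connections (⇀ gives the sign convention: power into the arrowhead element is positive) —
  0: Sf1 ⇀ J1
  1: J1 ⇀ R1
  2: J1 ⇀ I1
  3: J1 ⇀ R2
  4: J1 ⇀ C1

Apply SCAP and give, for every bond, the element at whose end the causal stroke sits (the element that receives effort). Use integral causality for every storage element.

bond 0 stroke→Sf1
bond 1 stroke→R1
bond 2 stroke→I1
bond 3 stroke→R2
bond 4 stroke→J1

bond 0 |Sf1  (source Sf1 imposes f)
bond 2 |I1  (I1: I, integral causality)
bond 4 |J1  (C1: C, integral causality)
bond 1 |R1  (0-jn J1 has e-setter on 4)
bond 3 |R2  (J1: bond 4 brought effort, rest push out)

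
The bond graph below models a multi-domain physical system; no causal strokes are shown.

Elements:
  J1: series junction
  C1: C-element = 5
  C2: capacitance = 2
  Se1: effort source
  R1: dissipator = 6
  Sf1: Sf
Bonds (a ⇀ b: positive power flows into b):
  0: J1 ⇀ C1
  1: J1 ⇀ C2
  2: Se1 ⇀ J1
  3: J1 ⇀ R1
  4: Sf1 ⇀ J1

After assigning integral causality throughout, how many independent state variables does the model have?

b2 |J1  (Se1 fixes effort; stroke away)
b4 |Sf1  (Sf1 fixes flow; stroke at Sf1)
b0 |J1  (common-f at J1 fixed by 4)
b1 |J1  (common-f at J1 fixed by 4)
b3 |J1  (J1: bond 4 brought flow, rest push out)

2  (C1, C2 all integral)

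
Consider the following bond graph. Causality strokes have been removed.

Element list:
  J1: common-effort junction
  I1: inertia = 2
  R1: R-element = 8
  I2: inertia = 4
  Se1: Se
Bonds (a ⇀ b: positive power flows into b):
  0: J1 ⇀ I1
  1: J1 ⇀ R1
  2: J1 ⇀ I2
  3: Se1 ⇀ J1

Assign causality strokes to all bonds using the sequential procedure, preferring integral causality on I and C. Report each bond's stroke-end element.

b3 stroke at J1  (Se1 (Se) sets effort on bond)
b0 stroke at I1  (J1 effort already set via bond 3)
b1 stroke at R1  (J1 effort already set via bond 3)
b2 stroke at I2  (common-e at J1 fixed by 3)

bond 0 stroke→I1
bond 1 stroke→R1
bond 2 stroke→I2
bond 3 stroke→J1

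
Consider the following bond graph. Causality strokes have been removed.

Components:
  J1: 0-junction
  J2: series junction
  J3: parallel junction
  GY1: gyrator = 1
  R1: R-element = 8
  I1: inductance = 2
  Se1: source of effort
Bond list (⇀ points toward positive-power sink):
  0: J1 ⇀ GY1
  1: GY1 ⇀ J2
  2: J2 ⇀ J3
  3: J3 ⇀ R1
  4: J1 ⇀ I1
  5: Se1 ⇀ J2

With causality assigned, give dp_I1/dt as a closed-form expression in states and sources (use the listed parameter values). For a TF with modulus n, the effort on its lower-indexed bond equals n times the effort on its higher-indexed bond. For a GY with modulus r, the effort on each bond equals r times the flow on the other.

dp_I1/dt = E_Se1/8 - p_I1/16

b5 →J2  (Se1: effort source, stroke at far end)
b4 →I1  (prefer integral on I1)
b0 →J1  (closing 0-jn rule on J1)
b1 →J2  (GY1 both-in/both-out from 0)
b2 →J3  (closing 1-jn rule on J2)
b3 →R1  (0-jn J3 has e-setter on 2)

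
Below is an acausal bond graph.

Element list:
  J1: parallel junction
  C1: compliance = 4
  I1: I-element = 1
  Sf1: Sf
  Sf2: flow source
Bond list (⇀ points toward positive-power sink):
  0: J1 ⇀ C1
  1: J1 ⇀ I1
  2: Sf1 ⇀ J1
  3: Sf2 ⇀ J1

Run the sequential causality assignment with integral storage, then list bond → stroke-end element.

β0 |J1
β1 |I1
β2 |Sf1
β3 |Sf2

bond 2 stroke→Sf1  (source Sf1 imposes f)
bond 3 stroke→Sf2  (Sf2: flow source, stroke at near end)
bond 0 stroke→J1  (C1 integral (e out))
bond 1 stroke→I1  (J1: bond 0 brought effort, rest push out)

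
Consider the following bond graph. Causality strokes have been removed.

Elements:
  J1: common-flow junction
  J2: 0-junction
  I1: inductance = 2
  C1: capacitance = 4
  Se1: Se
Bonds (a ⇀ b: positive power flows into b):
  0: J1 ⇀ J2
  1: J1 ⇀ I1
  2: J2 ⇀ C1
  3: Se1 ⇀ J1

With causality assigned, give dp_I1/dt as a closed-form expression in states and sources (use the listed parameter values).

dp_I1/dt = E_Se1 - q_C1/4

β3 stroke at J1  (source Se1 imposes e)
β1 stroke at I1  (I1 integral (f out))
β0 stroke at J1  (common-f at J1 fixed by 1)
β2 stroke at J2  (closing 0-jn rule on J2)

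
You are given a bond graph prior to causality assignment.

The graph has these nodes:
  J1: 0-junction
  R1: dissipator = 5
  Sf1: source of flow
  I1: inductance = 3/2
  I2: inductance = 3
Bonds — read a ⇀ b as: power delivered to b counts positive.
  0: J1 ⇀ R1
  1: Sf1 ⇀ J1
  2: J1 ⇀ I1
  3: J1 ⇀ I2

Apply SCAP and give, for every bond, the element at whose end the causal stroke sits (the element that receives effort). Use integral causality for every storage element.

β1 →Sf1  (Sf1 fixes flow; stroke at Sf1)
β2 →I1  (I1 outputs flow p/I1)
β3 →I2  (I2 outputs flow p/I2)
β0 →J1  (J1 needs exactly one e-in)

#0 →J1
#1 →Sf1
#2 →I1
#3 →I2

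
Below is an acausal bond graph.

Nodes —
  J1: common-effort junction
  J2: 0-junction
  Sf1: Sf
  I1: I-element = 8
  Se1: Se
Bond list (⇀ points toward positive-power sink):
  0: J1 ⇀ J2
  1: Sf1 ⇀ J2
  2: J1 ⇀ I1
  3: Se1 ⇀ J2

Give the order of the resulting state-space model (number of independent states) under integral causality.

1  (I1 all integral)

bond 1 stroke→Sf1  (Sf1 (Sf) sets flow on bond)
bond 3 stroke→J2  (Se1: effort source, stroke at far end)
bond 0 stroke→J1  (common-e at J2 fixed by 3)
bond 2 stroke→I1  (J1 effort already set via bond 0)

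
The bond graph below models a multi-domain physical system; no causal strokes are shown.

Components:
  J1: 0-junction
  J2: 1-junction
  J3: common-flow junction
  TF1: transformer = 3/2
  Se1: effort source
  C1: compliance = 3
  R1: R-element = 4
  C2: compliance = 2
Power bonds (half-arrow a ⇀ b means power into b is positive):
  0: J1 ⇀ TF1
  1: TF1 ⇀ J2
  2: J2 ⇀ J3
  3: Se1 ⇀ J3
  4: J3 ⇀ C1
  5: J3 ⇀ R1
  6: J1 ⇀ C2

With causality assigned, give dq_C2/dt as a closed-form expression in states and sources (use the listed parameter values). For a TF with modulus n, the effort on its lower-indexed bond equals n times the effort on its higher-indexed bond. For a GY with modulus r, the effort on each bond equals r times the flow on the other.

dq_C2/dt = -E_Se1/6 + q_C1/18 - q_C2/18

b3 |J3  (Se1 fixes effort; stroke away)
b4 |J3  (prefer integral on C1)
b6 |J1  (prefer integral on C2)
b0 |TF1  (J1 effort already set via bond 6)
b1 |J2  (TF1: transformer flips bond 0)
b2 |J3  (J2 needs exactly one f-in)
b5 |R1  (only one flow-in slot at J3)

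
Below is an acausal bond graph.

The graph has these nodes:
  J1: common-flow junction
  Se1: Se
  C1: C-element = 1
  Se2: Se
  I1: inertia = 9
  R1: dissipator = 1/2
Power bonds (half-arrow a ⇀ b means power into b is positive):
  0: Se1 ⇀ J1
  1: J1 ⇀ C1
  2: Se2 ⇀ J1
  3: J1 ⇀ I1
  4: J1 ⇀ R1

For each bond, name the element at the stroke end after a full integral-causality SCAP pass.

β0 |J1
β1 |J1
β2 |J1
β3 |I1
β4 |J1

#0 stroke→J1  (Se1: effort source, stroke at far end)
#2 stroke→J1  (Se2 (Se) sets effort on bond)
#1 stroke→J1  (C1: C, integral causality)
#3 stroke→I1  (I1: I, integral causality)
#4 stroke→J1  (J1: bond 3 brought flow, rest push out)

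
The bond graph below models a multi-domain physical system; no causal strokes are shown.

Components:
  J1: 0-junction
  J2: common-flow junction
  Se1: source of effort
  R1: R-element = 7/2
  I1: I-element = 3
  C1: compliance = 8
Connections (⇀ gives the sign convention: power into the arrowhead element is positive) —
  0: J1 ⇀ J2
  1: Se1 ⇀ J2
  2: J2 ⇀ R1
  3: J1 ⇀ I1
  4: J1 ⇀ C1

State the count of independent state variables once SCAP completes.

2  (C1, I1 all integral)

#1 stroke at J2  (Se1 fixes effort; stroke away)
#3 stroke at I1  (I1 outputs flow p/I1)
#4 stroke at J1  (C1 integral (e out))
#0 stroke at J2  (J1: bond 4 brought effort, rest push out)
#2 stroke at R1  (only one flow-in slot at J2)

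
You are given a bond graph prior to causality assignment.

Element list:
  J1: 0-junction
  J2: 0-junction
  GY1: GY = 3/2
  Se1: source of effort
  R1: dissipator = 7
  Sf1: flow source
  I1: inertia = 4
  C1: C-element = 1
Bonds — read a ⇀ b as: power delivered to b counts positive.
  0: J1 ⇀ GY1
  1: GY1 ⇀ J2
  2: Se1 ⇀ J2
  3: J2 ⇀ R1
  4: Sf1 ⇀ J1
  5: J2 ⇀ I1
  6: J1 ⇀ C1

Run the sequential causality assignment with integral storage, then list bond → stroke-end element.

b2 stroke at J2  (source Se1 imposes e)
b4 stroke at Sf1  (Sf1 (Sf) sets flow on bond)
b1 stroke at GY1  (J2: bond 2 brought effort, rest push out)
b3 stroke at R1  (J2 effort already set via bond 2)
b5 stroke at I1  (J2 effort already set via bond 2)
b0 stroke at GY1  (GY1 both-in/both-out from 1)
b6 stroke at J1  (closing 0-jn rule on J1)

b0 |GY1
b1 |GY1
b2 |J2
b3 |R1
b4 |Sf1
b5 |I1
b6 |J1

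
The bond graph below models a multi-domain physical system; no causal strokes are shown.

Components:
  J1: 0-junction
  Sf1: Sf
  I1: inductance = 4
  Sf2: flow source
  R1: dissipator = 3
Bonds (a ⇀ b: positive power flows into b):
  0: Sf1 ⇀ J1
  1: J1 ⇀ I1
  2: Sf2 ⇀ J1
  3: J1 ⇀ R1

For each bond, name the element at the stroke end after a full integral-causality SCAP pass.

β0 |Sf1
β1 |I1
β2 |Sf2
β3 |J1

β0 |Sf1  (Sf1: flow source, stroke at near end)
β2 |Sf2  (Sf2 fixes flow; stroke at Sf2)
β1 |I1  (I1 integral (f out))
β3 |J1  (J1 needs exactly one e-in)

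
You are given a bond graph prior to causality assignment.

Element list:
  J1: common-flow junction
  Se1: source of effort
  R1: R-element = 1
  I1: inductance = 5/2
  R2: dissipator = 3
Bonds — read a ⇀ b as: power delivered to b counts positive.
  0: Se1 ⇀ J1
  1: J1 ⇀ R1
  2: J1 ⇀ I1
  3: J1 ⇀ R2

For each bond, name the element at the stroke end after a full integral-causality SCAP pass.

β0 stroke at J1
β1 stroke at J1
β2 stroke at I1
β3 stroke at J1

β0 |J1  (Se1 fixes effort; stroke away)
β2 |I1  (I1: I, integral causality)
β1 |J1  (J1: bond 2 brought flow, rest push out)
β3 |J1  (1-jn J1 has f-setter on 2)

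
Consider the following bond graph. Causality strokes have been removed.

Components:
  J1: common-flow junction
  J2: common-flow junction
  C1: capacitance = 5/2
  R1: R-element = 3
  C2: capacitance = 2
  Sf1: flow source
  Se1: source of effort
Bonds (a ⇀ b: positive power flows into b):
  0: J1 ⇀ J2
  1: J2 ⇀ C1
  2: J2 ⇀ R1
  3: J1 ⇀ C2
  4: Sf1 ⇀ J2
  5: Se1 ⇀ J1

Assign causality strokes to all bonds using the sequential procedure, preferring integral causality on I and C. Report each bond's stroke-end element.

bond 0 stroke→J2
bond 1 stroke→J2
bond 2 stroke→J2
bond 3 stroke→J1
bond 4 stroke→Sf1
bond 5 stroke→J1

#4 |Sf1  (Sf1 (Sf) sets flow on bond)
#5 |J1  (Se1: effort source, stroke at far end)
#0 |J2  (common-f at J2 fixed by 4)
#1 |J2  (1-jn J2 has f-setter on 4)
#2 |J2  (J2: bond 4 brought flow, rest push out)
#3 |J1  (J1 flow already set via bond 0)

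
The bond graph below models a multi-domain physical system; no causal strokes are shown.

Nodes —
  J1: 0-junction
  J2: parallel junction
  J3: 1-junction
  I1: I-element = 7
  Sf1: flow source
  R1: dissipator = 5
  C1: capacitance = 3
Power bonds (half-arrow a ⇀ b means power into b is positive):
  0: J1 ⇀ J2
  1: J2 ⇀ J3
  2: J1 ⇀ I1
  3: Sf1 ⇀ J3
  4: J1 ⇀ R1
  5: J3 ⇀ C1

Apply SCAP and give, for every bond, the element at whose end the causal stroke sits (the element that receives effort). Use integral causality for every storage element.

b0 stroke→J2
b1 stroke→J3
b2 stroke→I1
b3 stroke→Sf1
b4 stroke→J1
b5 stroke→J3

bond 3 |Sf1  (Sf1: flow source, stroke at near end)
bond 1 |J3  (J3 flow already set via bond 3)
bond 5 |J3  (J3: bond 3 brought flow, rest push out)
bond 0 |J2  (J2: last free bond brings effort in)
bond 2 |I1  (prefer integral on I1)
bond 4 |J1  (only one effort-in slot at J1)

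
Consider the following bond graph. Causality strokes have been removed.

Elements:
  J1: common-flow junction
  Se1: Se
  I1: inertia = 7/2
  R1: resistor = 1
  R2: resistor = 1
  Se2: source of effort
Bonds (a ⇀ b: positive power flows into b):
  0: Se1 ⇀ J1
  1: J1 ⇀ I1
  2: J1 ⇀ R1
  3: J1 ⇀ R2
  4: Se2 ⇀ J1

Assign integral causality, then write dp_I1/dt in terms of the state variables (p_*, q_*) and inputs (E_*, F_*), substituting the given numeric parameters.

bond 0 |J1  (Se1 fixes effort; stroke away)
bond 4 |J1  (Se2 fixes effort; stroke away)
bond 1 |I1  (I1 integral (f out))
bond 2 |J1  (1-jn J1 has f-setter on 1)
bond 3 |J1  (common-f at J1 fixed by 1)

dp_I1/dt = E_Se1 + E_Se2 - 4*p_I1/7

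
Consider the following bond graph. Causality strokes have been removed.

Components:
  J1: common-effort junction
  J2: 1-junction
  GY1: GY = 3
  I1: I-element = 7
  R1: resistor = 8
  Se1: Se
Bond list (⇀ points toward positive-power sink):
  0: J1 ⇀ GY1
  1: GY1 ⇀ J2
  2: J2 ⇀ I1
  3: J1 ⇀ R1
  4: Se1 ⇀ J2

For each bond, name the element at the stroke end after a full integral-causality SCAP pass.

#4 stroke at J2  (source Se1 imposes e)
#2 stroke at I1  (prefer integral on I1)
#1 stroke at J2  (J2: bond 2 brought flow, rest push out)
#0 stroke at J1  (GY1: gyrator matches bond 1)
#3 stroke at R1  (0-jn J1 has e-setter on 0)

bond 0 stroke at J1
bond 1 stroke at J2
bond 2 stroke at I1
bond 3 stroke at R1
bond 4 stroke at J2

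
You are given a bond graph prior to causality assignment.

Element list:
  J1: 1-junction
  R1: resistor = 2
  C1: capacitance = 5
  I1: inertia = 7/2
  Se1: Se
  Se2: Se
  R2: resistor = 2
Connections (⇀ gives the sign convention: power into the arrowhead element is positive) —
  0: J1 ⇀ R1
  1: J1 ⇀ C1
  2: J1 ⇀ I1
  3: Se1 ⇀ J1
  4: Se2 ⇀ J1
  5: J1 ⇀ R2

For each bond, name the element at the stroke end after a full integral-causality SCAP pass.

β3 stroke at J1  (Se1 (Se) sets effort on bond)
β4 stroke at J1  (source Se2 imposes e)
β1 stroke at J1  (prefer integral on C1)
β2 stroke at I1  (I1 outputs flow p/I1)
β0 stroke at J1  (common-f at J1 fixed by 2)
β5 stroke at J1  (1-jn J1 has f-setter on 2)

bond 0 |J1
bond 1 |J1
bond 2 |I1
bond 3 |J1
bond 4 |J1
bond 5 |J1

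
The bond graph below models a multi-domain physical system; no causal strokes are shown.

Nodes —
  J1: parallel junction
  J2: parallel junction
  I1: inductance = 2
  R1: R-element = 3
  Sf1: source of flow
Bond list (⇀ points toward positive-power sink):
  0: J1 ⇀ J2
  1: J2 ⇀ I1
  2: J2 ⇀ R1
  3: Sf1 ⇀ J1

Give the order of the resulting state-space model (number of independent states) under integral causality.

1  (I1 all integral)

#3 stroke at Sf1  (Sf1 (Sf) sets flow on bond)
#0 stroke at J1  (only one effort-in slot at J1)
#1 stroke at I1  (I1: I, integral causality)
#2 stroke at J2  (J2 needs exactly one e-in)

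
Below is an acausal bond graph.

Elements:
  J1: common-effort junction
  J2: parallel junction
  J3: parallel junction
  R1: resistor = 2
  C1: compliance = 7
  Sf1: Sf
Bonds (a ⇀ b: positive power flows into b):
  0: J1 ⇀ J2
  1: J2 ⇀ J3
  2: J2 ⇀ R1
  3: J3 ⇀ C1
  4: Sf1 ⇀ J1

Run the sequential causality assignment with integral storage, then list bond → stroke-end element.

β4 |Sf1  (Sf1 (Sf) sets flow on bond)
β0 |J1  (J1: last free bond brings effort in)
β3 |J3  (C1 outputs effort q/C1)
β1 |J2  (common-e at J3 fixed by 3)
β2 |R1  (common-e at J2 fixed by 1)

b0 stroke at J1
b1 stroke at J2
b2 stroke at R1
b3 stroke at J3
b4 stroke at Sf1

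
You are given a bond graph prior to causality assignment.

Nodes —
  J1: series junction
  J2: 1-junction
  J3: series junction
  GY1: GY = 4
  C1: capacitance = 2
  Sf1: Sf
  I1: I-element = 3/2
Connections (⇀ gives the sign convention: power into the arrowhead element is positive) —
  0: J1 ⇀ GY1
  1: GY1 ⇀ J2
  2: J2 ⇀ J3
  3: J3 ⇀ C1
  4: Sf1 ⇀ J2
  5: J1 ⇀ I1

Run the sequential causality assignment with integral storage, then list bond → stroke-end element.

bond 0 stroke→J1
bond 1 stroke→J2
bond 2 stroke→J2
bond 3 stroke→J3
bond 4 stroke→Sf1
bond 5 stroke→I1

b4 |Sf1  (Sf1 (Sf) sets flow on bond)
b1 |J2  (common-f at J2 fixed by 4)
b2 |J2  (J2 flow already set via bond 4)
b3 |J3  (common-f at J3 fixed by 2)
b0 |J1  (through GY1, causality inverts; strokes same side of GY1)
b5 |I1  (J1 needs exactly one f-in)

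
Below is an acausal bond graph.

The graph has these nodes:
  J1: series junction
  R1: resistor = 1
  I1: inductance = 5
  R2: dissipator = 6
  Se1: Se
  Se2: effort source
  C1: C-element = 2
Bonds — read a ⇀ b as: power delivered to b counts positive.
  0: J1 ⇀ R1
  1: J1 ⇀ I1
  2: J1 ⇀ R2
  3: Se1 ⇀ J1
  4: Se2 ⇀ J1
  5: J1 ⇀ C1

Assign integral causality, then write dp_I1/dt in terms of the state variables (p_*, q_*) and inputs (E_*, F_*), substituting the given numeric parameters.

dp_I1/dt = E_Se1 + E_Se2 - 7*p_I1/5 - q_C1/2

β3 →J1  (Se1 (Se) sets effort on bond)
β4 →J1  (Se2 (Se) sets effort on bond)
β1 →I1  (prefer integral on I1)
β0 →J1  (1-jn J1 has f-setter on 1)
β2 →J1  (common-f at J1 fixed by 1)
β5 →J1  (J1: bond 1 brought flow, rest push out)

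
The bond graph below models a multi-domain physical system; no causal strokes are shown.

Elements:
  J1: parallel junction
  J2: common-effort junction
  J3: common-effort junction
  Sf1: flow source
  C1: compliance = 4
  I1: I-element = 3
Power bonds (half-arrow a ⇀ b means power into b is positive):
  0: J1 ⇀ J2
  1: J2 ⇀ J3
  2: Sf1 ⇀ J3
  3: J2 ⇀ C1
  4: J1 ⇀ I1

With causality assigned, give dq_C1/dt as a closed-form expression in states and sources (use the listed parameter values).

dq_C1/dt = F_Sf1 - p_I1/3

#2 |Sf1  (source Sf1 imposes f)
#1 |J3  (only one effort-in slot at J3)
#3 |J2  (C1 integral (e out))
#0 |J1  (J2 effort already set via bond 3)
#4 |I1  (common-e at J1 fixed by 0)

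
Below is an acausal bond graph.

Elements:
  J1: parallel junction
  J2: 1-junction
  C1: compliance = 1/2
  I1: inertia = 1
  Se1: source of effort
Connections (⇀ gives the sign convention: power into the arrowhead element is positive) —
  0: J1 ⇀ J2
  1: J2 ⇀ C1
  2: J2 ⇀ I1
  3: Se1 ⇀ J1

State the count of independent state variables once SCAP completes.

b3 stroke→J1  (Se1 fixes effort; stroke away)
b0 stroke→J2  (0-jn J1 has e-setter on 3)
b1 stroke→J2  (C1 outputs effort q/C1)
b2 stroke→I1  (J2 needs exactly one f-in)

2  (C1, I1 all integral)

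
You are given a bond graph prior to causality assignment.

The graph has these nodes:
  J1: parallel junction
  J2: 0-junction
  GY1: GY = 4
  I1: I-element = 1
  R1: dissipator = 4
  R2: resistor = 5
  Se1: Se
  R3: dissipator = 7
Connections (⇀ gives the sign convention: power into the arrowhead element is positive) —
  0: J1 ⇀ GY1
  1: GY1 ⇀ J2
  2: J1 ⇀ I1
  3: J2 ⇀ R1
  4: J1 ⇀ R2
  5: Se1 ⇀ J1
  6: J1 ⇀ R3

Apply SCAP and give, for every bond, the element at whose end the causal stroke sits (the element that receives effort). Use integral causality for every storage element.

b5 stroke at J1  (Se1 (Se) sets effort on bond)
b0 stroke at GY1  (0-jn J1 has e-setter on 5)
b2 stroke at I1  (0-jn J1 has e-setter on 5)
b4 stroke at R2  (J1: bond 5 brought effort, rest push out)
b6 stroke at R3  (J1 effort already set via bond 5)
b1 stroke at GY1  (GY1: gyrator matches bond 0)
b3 stroke at J2  (only one effort-in slot at J2)

β0 stroke→GY1
β1 stroke→GY1
β2 stroke→I1
β3 stroke→J2
β4 stroke→R2
β5 stroke→J1
β6 stroke→R3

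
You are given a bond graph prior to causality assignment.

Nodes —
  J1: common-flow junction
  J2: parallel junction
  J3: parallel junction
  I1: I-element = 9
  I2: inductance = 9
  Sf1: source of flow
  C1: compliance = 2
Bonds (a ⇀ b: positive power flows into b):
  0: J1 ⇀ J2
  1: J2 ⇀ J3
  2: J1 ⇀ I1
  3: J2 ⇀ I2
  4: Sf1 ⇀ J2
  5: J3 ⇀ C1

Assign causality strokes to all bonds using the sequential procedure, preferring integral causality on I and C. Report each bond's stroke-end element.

b4 |Sf1  (Sf1 (Sf) sets flow on bond)
b2 |I1  (I1: I, integral causality)
b0 |J1  (1-jn J1 has f-setter on 2)
b3 |I2  (prefer integral on I2)
b1 |J2  (closing 0-jn rule on J2)
b5 |J3  (J3 needs exactly one e-in)

#0 |J1
#1 |J2
#2 |I1
#3 |I2
#4 |Sf1
#5 |J3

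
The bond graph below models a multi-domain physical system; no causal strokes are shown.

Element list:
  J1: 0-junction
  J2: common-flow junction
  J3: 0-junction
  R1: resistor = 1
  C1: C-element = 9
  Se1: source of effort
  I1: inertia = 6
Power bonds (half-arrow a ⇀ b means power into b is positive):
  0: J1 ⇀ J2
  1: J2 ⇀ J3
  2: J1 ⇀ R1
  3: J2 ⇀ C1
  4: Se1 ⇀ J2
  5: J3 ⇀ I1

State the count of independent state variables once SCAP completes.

2  (C1, I1 all integral)

b4 stroke at J2  (Se1 fixes effort; stroke away)
b3 stroke at J2  (prefer integral on C1)
b5 stroke at I1  (I1 integral (f out))
b1 stroke at J3  (J3 needs exactly one e-in)
b0 stroke at J2  (common-f at J2 fixed by 1)
b2 stroke at J1  (J1 needs exactly one e-in)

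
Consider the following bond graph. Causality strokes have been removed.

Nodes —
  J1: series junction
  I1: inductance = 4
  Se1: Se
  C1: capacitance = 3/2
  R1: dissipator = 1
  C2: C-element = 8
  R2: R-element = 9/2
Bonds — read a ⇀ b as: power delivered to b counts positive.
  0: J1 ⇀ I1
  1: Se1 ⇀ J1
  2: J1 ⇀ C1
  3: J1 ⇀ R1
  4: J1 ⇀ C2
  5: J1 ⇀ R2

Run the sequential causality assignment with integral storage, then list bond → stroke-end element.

β0 |I1
β1 |J1
β2 |J1
β3 |J1
β4 |J1
β5 |J1

β1 |J1  (Se1 fixes effort; stroke away)
β0 |I1  (I1 integral (f out))
β2 |J1  (common-f at J1 fixed by 0)
β3 |J1  (J1 flow already set via bond 0)
β4 |J1  (J1: bond 0 brought flow, rest push out)
β5 |J1  (J1 flow already set via bond 0)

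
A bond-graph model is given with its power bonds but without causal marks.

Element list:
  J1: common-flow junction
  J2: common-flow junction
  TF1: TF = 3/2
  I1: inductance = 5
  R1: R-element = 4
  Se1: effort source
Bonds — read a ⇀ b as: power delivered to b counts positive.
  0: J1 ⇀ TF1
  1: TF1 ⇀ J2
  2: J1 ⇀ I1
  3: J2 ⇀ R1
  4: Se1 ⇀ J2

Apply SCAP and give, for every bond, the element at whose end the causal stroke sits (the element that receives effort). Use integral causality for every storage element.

bond 4 stroke→J2  (Se1: effort source, stroke at far end)
bond 2 stroke→I1  (I1: I, integral causality)
bond 0 stroke→J1  (J1 flow already set via bond 2)
bond 1 stroke→TF1  (TF TF1: opposite of bond 0)
bond 3 stroke→J2  (1-jn J2 has f-setter on 1)

b0 →J1
b1 →TF1
b2 →I1
b3 →J2
b4 →J2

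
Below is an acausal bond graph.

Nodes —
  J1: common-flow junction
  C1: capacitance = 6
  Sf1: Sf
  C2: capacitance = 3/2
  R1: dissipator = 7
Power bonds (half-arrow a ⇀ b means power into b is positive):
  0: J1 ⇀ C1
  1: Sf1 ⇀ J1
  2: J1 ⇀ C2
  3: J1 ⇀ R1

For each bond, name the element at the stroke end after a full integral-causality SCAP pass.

bond 0 |J1
bond 1 |Sf1
bond 2 |J1
bond 3 |J1

β1 |Sf1  (Sf1 fixes flow; stroke at Sf1)
β0 |J1  (common-f at J1 fixed by 1)
β2 |J1  (J1: bond 1 brought flow, rest push out)
β3 |J1  (J1 flow already set via bond 1)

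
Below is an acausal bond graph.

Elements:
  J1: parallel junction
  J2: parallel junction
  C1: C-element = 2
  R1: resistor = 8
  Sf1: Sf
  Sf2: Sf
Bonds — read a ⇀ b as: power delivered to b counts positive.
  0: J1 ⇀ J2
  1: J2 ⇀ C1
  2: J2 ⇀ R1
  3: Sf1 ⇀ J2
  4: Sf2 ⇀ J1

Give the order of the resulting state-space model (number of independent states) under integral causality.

#3 stroke→Sf1  (Sf1: flow source, stroke at near end)
#4 stroke→Sf2  (Sf2 fixes flow; stroke at Sf2)
#0 stroke→J1  (only one effort-in slot at J1)
#1 stroke→J2  (prefer integral on C1)
#2 stroke→R1  (common-e at J2 fixed by 1)

1  (C1 all integral)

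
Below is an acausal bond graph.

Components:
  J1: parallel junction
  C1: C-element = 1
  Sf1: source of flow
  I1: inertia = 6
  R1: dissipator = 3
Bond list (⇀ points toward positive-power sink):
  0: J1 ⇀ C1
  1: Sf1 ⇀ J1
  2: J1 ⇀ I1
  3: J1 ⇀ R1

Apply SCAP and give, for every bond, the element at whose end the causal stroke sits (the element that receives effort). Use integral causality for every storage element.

b1 stroke at Sf1  (source Sf1 imposes f)
b0 stroke at J1  (C1: C, integral causality)
b2 stroke at I1  (0-jn J1 has e-setter on 0)
b3 stroke at R1  (J1: bond 0 brought effort, rest push out)

bond 0 stroke at J1
bond 1 stroke at Sf1
bond 2 stroke at I1
bond 3 stroke at R1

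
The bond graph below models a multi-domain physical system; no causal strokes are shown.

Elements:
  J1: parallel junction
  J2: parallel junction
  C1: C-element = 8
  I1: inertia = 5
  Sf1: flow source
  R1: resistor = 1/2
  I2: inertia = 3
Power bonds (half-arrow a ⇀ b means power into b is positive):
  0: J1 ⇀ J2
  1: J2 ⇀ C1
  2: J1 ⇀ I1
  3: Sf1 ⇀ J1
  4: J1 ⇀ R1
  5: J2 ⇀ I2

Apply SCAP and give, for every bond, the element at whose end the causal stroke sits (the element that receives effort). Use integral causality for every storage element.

bond 3 |Sf1  (Sf1: flow source, stroke at near end)
bond 1 |J2  (C1: C, integral causality)
bond 0 |J1  (0-jn J2 has e-setter on 1)
bond 5 |I2  (J2 effort already set via bond 1)
bond 2 |I1  (J1: bond 0 brought effort, rest push out)
bond 4 |R1  (J1: bond 0 brought effort, rest push out)

β0 →J1
β1 →J2
β2 →I1
β3 →Sf1
β4 →R1
β5 →I2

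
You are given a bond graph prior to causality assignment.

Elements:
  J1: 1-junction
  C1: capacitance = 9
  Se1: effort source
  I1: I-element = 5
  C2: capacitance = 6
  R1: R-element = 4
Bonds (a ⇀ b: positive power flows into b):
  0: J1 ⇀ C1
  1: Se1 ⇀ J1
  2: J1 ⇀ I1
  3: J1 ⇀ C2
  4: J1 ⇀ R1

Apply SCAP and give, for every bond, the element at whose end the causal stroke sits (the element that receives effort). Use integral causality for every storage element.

b1 →J1  (Se1: effort source, stroke at far end)
b0 →J1  (C1 outputs effort q/C1)
b2 →I1  (I1: I, integral causality)
b3 →J1  (common-f at J1 fixed by 2)
b4 →J1  (1-jn J1 has f-setter on 2)

#0 |J1
#1 |J1
#2 |I1
#3 |J1
#4 |J1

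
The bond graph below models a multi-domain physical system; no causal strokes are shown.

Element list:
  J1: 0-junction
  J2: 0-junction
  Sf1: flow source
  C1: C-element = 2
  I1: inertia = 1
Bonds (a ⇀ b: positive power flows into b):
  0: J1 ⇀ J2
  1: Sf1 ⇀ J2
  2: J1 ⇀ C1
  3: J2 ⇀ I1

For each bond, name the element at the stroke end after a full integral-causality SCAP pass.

#1 →Sf1  (Sf1 (Sf) sets flow on bond)
#2 →J1  (C1 outputs effort q/C1)
#0 →J2  (common-e at J1 fixed by 2)
#3 →I1  (J2: bond 0 brought effort, rest push out)

β0 |J2
β1 |Sf1
β2 |J1
β3 |I1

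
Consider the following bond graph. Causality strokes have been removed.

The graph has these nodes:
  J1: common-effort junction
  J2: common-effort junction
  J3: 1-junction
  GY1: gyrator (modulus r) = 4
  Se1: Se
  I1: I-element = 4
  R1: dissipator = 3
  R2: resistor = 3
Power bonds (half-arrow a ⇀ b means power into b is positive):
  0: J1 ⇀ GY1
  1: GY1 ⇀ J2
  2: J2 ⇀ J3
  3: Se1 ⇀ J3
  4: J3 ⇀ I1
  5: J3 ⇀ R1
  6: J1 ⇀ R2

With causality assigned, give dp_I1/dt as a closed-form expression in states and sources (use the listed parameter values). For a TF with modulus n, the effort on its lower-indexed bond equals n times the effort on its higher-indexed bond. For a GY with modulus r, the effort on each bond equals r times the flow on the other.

b3 stroke at J3  (Se1 (Se) sets effort on bond)
b4 stroke at I1  (I1 outputs flow p/I1)
b2 stroke at J3  (common-f at J3 fixed by 4)
b5 stroke at J3  (common-f at J3 fixed by 4)
b1 stroke at J2  (only one effort-in slot at J2)
b0 stroke at J1  (through GY1, causality inverts; strokes same side of GY1)
b6 stroke at R2  (common-e at J1 fixed by 0)

dp_I1/dt = E_Se1 - 25*p_I1/12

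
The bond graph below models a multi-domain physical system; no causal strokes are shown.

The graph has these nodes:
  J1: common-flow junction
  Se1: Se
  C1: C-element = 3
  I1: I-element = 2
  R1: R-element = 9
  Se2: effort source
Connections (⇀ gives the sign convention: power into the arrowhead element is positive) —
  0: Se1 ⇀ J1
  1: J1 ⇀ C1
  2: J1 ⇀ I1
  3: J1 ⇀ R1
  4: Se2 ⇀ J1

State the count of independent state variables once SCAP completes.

2  (C1, I1 all integral)

β0 stroke→J1  (Se1: effort source, stroke at far end)
β4 stroke→J1  (Se2 (Se) sets effort on bond)
β1 stroke→J1  (prefer integral on C1)
β2 stroke→I1  (I1 outputs flow p/I1)
β3 stroke→J1  (J1: bond 2 brought flow, rest push out)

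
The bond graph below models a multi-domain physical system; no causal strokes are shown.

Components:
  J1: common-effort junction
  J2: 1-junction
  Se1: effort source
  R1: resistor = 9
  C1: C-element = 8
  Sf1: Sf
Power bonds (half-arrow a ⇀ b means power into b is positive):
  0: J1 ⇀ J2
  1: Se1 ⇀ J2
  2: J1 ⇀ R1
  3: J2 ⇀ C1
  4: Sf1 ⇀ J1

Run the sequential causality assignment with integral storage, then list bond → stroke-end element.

β1 stroke→J2  (Se1: effort source, stroke at far end)
β4 stroke→Sf1  (Sf1: flow source, stroke at near end)
β3 stroke→J2  (C1: C, integral causality)
β0 stroke→J1  (J2: last free bond brings flow in)
β2 stroke→R1  (0-jn J1 has e-setter on 0)

bond 0 stroke at J1
bond 1 stroke at J2
bond 2 stroke at R1
bond 3 stroke at J2
bond 4 stroke at Sf1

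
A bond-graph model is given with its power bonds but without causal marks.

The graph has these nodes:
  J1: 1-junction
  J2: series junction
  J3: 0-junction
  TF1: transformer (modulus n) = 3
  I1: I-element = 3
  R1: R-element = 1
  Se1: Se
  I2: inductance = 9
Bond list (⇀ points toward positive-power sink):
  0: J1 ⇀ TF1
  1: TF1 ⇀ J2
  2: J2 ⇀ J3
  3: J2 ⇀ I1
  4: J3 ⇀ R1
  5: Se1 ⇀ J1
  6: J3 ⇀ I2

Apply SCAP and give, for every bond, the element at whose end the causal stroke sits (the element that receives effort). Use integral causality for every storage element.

β0 stroke→TF1
β1 stroke→J2
β2 stroke→J2
β3 stroke→I1
β4 stroke→J3
β5 stroke→J1
β6 stroke→I2

b5 |J1  (Se1 fixes effort; stroke away)
b0 |TF1  (J1: last free bond brings flow in)
b1 |J2  (TF1 one-in-one-out from 0)
b3 |I1  (I1: I, integral causality)
b2 |J2  (common-f at J2 fixed by 3)
b6 |I2  (I2 outputs flow p/I2)
b4 |J3  (J3 needs exactly one e-in)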